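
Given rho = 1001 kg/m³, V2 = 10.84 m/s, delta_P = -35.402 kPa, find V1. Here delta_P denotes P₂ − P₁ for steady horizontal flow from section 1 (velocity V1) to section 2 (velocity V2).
Formula: \Delta P = \frac{1}{2} \rho (V_1^2 - V_2^2)
Substituting knowns: -35.402 = 0.5·1001·(V1² − 10.84²)/1000
Solving for V1: V1 = √(10.84² + 2·(-35.402·1000)/1001) = 6.839 m/s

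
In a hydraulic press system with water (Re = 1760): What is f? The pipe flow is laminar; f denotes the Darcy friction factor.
Formula: f = \frac{64}{Re}
f = 64/1760 = 0.03636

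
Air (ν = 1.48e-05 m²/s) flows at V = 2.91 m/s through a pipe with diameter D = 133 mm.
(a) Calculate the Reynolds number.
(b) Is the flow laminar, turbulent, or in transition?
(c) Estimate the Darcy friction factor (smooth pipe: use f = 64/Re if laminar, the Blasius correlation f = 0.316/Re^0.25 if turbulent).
(a) Re = V·D/ν = 2.91·0.133/1.48e-05 = 26151
(b) Flow regime: turbulent (Re > 4000)
(c) Friction factor: f = 0.316/Re^0.25 = 0.316/26151^0.25 = 0.02485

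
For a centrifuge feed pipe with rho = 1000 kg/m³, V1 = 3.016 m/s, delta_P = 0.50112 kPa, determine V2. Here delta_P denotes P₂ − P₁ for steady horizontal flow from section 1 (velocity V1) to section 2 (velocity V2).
Formula: \Delta P = \frac{1}{2} \rho (V_1^2 - V_2^2)
Substituting knowns: 0.50112 = 0.5·1000·(3.016² − V2²)/1000
Solving for V2: V2 = √(3.016² − 2·(0.50112·1000)/1000) = 2.845 m/s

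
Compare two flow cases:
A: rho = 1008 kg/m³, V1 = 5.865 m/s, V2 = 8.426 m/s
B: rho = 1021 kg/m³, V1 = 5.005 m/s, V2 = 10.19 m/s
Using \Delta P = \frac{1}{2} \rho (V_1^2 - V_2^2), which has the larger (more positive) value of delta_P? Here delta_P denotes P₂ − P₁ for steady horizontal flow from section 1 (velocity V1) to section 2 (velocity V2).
delta_P(A) = -18.45 kPa, delta_P(B) = -40.22 kPa. Answer: A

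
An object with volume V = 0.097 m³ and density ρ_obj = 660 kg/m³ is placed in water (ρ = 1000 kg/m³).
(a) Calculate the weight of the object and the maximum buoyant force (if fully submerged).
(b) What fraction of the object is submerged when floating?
(a) W=rho_obj*g*V=660*9.81*0.097=628.0 N; F_B(max)=rho*g*V=1000*9.81*0.097=951.6 N
(b) Floating fraction=rho_obj/rho=660/1000=0.660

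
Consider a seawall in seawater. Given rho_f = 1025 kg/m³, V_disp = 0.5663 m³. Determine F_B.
Formula: F_B = \rho_f g V_{disp}
F_B = 1025·9.81·0.5663 = 5694 N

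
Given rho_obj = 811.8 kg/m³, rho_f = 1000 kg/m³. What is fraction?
Formula: f_{sub} = \frac{\rho_{obj}}{\rho_f}
fraction = 811.8/1000 = 0.8118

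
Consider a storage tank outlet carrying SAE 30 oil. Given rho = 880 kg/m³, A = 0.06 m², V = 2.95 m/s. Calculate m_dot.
Formula: \dot{m} = \rho A V
m_dot = 880·0.06·2.95 = 155.8 kg/s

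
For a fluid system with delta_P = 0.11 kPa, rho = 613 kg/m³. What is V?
Formula: V = \sqrt{\frac{2 \Delta P}{\rho}}
V = √(2·(0.11·1000)/613) = 0.5991 m/s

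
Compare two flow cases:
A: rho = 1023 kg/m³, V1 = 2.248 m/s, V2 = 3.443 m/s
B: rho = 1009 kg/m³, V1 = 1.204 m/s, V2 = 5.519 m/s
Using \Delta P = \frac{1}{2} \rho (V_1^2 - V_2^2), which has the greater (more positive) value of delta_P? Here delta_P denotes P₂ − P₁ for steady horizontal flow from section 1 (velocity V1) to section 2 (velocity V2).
delta_P(A) = -3.479 kPa, delta_P(B) = -14.64 kPa. Answer: A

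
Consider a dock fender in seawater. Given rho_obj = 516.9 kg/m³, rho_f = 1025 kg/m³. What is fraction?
Formula: f_{sub} = \frac{\rho_{obj}}{\rho_f}
fraction = 516.9/1025 = 0.5043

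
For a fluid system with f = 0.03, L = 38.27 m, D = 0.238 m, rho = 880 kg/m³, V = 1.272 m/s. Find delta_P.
Formula: \Delta P = f \frac{L}{D} \frac{\rho V^2}{2}
delta_P = 0.03·(38.27/0.238)·0.5·880·1.272²/1000 = 3.434 kPa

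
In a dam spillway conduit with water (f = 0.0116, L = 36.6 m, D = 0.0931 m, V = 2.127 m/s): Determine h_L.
Formula: h_L = f \frac{L}{D} \frac{V^2}{2g}
h_L = 0.0116·(36.6/0.0931)·2.127²/(2·9.81) = 1.052 m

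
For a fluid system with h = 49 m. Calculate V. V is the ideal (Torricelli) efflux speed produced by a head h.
Formula: V = \sqrt{2 g h}
V = √(2·9.81·49) = 31.01 m/s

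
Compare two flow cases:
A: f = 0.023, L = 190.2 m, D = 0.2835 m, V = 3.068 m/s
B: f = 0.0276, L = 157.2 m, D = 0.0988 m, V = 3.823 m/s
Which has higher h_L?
h_L(A) = 7.403 m, h_L(B) = 32.71 m. Answer: B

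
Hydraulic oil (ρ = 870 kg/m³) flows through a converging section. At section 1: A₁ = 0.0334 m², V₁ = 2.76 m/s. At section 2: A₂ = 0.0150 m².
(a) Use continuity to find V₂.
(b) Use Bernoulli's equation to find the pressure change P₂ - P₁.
(a) Continuity: A₁V₁=A₂V₂ -> V₂=A₁V₁/A₂=0.0334*2.76/0.0150=6.15 m/s
(b) Bernoulli: P₂-P₁=0.5*rho*(V₁^2-V₂^2)/1000=0.5*870*(2.76^2-6.15^2)/1000=-13.14 kPa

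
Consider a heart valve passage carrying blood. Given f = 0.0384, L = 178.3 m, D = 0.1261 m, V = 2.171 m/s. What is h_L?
Formula: h_L = f \frac{L}{D} \frac{V^2}{2g}
h_L = 0.0384·(178.3/0.1261)·2.171²/(2·9.81) = 13.04 m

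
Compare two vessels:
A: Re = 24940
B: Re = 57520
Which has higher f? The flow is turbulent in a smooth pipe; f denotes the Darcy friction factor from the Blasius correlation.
f(A) = 0.02515, f(B) = 0.0204. Answer: A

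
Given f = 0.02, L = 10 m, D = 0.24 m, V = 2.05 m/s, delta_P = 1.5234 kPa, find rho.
Formula: \Delta P = f \frac{L}{D} \frac{\rho V^2}{2}
Substituting knowns: 1.5234 = 0.02·(10/0.24)·0.5·rho·2.05²/1000
Solving for rho: rho = (1.5234·1000)/(0.02·(10/0.24)·0.5·2.05²) = 870 kg/m³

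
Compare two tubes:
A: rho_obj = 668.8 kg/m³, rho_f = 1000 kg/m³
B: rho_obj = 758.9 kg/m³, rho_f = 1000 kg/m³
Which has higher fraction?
fraction(A) = 0.6688, fraction(B) = 0.7589. Answer: B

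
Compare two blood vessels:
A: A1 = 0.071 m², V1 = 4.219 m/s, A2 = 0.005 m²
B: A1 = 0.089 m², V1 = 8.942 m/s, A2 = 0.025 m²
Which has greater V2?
V2(A) = 59.91 m/s, V2(B) = 31.83 m/s. Answer: A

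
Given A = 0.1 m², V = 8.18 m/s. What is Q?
Formula: Q = A V
Q = 0.1·8.18·1000 = 818 L/s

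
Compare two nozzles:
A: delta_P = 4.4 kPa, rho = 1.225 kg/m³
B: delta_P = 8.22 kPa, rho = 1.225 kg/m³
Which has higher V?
V(A) = 84.76 m/s, V(B) = 115.8 m/s. Answer: B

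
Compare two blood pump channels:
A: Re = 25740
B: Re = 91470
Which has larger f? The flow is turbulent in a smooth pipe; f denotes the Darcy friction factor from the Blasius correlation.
f(A) = 0.02495, f(B) = 0.01817. Answer: A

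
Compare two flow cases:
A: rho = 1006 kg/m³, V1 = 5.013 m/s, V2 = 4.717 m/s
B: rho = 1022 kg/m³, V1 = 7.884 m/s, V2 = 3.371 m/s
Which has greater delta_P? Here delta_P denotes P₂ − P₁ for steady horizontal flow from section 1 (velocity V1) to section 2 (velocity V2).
delta_P(A) = 1.449 kPa, delta_P(B) = 25.96 kPa. Answer: B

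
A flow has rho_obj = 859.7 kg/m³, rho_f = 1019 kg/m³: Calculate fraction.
Formula: f_{sub} = \frac{\rho_{obj}}{\rho_f}
fraction = 859.7/1019 = 0.8437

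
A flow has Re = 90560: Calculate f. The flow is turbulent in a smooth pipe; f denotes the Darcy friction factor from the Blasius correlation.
Formula: f = \frac{0.316}{Re^{0.25}}
f = 0.316/90560^0.25 = 0.01822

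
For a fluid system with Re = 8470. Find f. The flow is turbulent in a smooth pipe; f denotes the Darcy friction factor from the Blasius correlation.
Formula: f = \frac{0.316}{Re^{0.25}}
f = 0.316/8470^0.25 = 0.03294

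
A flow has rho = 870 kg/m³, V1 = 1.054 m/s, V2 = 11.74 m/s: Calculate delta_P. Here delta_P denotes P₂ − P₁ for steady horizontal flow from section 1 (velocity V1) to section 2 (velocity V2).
Formula: \Delta P = \frac{1}{2} \rho (V_1^2 - V_2^2)
delta_P = 0.5·870·(1.054² − 11.74²)/1000 = -59.47 kPa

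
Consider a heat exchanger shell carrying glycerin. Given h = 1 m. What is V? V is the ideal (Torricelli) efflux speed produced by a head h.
Formula: V = \sqrt{2 g h}
V = √(2·9.81·1) = 4.429 m/s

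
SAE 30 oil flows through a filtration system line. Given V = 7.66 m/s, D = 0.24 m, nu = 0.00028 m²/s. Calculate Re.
Formula: Re = \frac{V D}{\nu}
Re = 7.66·0.24/0.00028 = 6566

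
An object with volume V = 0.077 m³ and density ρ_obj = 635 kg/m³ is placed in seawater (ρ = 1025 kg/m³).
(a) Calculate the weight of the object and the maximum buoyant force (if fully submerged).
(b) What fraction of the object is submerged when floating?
(a) W=rho_obj*g*V=635*9.81*0.077=479.7 N; F_B(max)=rho*g*V=1025*9.81*0.077=774.3 N
(b) Floating fraction=rho_obj/rho=635/1025=0.620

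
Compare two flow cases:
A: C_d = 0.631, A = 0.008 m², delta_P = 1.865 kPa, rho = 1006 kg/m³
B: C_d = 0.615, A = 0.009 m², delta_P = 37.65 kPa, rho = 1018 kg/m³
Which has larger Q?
Q(A) = 9.72 L/s, Q(B) = 47.6 L/s. Answer: B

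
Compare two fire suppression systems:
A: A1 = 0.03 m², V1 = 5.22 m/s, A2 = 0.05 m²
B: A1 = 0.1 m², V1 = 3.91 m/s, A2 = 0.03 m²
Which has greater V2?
V2(A) = 3.132 m/s, V2(B) = 13.03 m/s. Answer: B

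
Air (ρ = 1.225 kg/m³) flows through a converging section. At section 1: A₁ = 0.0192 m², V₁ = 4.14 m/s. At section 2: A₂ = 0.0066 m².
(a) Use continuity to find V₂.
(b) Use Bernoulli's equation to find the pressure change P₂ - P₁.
(a) Continuity: A₁V₁=A₂V₂ -> V₂=A₁V₁/A₂=0.0192*4.14/0.0066=12.04 m/s
(b) Bernoulli: P₂-P₁=0.5*rho*(V₁^2-V₂^2)/1000=0.5*1.225*(4.14^2-12.04^2)/1000=-0.07829 kPa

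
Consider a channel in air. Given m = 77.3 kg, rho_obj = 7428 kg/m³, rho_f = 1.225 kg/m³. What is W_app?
Formula: W_{app} = mg\left(1 - \frac{\rho_f}{\rho_{obj}}\right)
W_app = 77.3·9.81·(1 − 1.225/7428) = 758.2 N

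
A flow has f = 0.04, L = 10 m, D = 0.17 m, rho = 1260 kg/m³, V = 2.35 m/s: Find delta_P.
Formula: \Delta P = f \frac{L}{D} \frac{\rho V^2}{2}
delta_P = 0.04·(10/0.17)·0.5·1260·2.35²/1000 = 8.186 kPa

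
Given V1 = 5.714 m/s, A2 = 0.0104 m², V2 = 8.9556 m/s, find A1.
Formula: V_2 = \frac{A_1 V_1}{A_2}
Substituting knowns: 8.9556 = A1·5.714/0.0104
Solving for A1: A1 = 8.9556·0.0104/5.714 = 0.0163 m²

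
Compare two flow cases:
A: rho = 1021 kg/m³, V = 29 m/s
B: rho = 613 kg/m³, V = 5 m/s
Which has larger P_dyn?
P_dyn(A) = 429.3 kPa, P_dyn(B) = 7.662 kPa. Answer: A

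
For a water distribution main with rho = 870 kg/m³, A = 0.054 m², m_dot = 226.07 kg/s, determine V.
Formula: \dot{m} = \rho A V
Substituting knowns: 226.07 = 870·0.054·V
Solving for V: V = 226.07/(870·0.054) = 4.812 m/s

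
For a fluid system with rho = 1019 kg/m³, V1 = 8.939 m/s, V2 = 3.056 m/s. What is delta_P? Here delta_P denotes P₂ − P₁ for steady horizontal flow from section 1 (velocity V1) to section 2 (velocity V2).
Formula: \Delta P = \frac{1}{2} \rho (V_1^2 - V_2^2)
delta_P = 0.5·1019·(8.939² − 3.056²)/1000 = 35.95 kPa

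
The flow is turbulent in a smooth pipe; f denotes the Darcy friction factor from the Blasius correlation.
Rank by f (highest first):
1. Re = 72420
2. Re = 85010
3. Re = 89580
Case 1: f = 0.01926
Case 2: f = 0.01851
Case 3: f = 0.01827
Ranking (highest first): 1, 2, 3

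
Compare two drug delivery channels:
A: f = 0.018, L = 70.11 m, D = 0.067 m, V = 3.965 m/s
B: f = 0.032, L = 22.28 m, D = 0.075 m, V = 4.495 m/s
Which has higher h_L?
h_L(A) = 15.09 m, h_L(B) = 9.79 m. Answer: A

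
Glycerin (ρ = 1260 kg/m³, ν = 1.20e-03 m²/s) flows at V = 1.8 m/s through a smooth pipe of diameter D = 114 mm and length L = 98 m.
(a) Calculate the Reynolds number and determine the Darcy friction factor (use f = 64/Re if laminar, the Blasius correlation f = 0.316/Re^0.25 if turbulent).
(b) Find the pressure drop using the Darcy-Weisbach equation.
(a) Re = V·D/ν = 1.8·0.114/1.20e-03 = 171 → laminar (Re < 2300); f = 64/Re = 64/171 = 0.37427
(b) Darcy-Weisbach: ΔP = f·(L/D)·½ρV²/1000 = 0.37427·(98/0.114)·½·1260·1.8²/1000 = 656.7 kPa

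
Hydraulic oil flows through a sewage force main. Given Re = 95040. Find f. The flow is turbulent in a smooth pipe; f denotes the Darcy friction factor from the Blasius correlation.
Formula: f = \frac{0.316}{Re^{0.25}}
f = 0.316/95040^0.25 = 0.018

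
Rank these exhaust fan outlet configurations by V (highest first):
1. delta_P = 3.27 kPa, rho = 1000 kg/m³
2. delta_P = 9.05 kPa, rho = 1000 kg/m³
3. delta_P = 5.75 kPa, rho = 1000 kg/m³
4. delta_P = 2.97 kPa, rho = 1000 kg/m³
Case 1: V = 2.557 m/s
Case 2: V = 4.254 m/s
Case 3: V = 3.391 m/s
Case 4: V = 2.437 m/s
Ranking (highest first): 2, 3, 1, 4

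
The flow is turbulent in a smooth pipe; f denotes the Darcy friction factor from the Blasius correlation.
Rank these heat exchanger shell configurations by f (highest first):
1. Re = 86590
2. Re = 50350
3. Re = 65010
Case 1: f = 0.01842
Case 2: f = 0.0211
Case 3: f = 0.01979
Ranking (highest first): 2, 3, 1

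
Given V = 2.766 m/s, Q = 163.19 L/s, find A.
Formula: Q = A V
Substituting knowns: 163.19 = A·2.766·1000
Solving for A: A = (163.19/1000)/2.766 = 0.059 m²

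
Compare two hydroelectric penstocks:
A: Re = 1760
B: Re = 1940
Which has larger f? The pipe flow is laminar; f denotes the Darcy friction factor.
f(A) = 0.03636, f(B) = 0.03299. Answer: A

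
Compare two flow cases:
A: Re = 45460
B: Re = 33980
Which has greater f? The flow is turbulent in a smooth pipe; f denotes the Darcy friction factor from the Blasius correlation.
f(A) = 0.02164, f(B) = 0.02327. Answer: B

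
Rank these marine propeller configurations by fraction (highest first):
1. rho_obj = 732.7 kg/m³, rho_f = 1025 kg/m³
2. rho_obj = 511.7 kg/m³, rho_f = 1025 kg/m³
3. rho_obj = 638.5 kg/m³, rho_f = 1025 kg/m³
Case 1: fraction = 0.7148
Case 2: fraction = 0.4992
Case 3: fraction = 0.6229
Ranking (highest first): 1, 3, 2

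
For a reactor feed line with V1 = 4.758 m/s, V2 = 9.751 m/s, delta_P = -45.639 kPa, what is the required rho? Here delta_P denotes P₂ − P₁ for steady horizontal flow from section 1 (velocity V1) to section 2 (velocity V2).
Formula: \Delta P = \frac{1}{2} \rho (V_1^2 - V_2^2)
Substituting knowns: -45.639 = 0.5·rho·(4.758² − 9.751²)/1000
Solving for rho: rho = 2·(-45.639·1000)/(4.758² − 9.751²) = 1260 kg/m³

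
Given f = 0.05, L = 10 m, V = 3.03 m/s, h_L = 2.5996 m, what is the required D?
Formula: h_L = f \frac{L}{D} \frac{V^2}{2g}
Substituting knowns: 2.5996 = 0.05·(10/D)·3.03²/(2·9.81)
Solving for D: D = 0.05·10·3.03²/(2·9.81·2.5996) = 0.09 m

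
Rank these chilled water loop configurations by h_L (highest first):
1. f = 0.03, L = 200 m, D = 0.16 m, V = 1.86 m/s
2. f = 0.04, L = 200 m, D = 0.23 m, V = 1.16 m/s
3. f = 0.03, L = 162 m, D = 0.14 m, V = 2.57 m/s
Case 1: h_L = 6.612 m
Case 2: h_L = 2.385 m
Case 3: h_L = 11.69 m
Ranking (highest first): 3, 1, 2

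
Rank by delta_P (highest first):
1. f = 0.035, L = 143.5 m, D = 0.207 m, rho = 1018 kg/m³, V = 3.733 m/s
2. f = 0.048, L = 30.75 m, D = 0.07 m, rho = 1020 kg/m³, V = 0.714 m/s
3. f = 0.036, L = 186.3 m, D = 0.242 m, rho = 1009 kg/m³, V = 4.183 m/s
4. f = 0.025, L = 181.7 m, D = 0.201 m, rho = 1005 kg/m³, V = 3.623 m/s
Case 1: delta_P = 172.1 kPa
Case 2: delta_P = 5.482 kPa
Case 3: delta_P = 244.6 kPa
Case 4: delta_P = 149.1 kPa
Ranking (highest first): 3, 1, 4, 2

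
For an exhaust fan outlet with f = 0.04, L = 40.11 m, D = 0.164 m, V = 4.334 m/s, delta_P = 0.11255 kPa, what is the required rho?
Formula: \Delta P = f \frac{L}{D} \frac{\rho V^2}{2}
Substituting knowns: 0.11255 = 0.04·(40.11/0.164)·0.5·rho·4.334²/1000
Solving for rho: rho = (0.11255·1000)/(0.04·(40.11/0.164)·0.5·4.334²) = 1.225 kg/m³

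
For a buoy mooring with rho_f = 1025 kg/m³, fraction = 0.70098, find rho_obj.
Formula: f_{sub} = \frac{\rho_{obj}}{\rho_f}
Substituting knowns: 0.70098 = rho_obj/1025
Solving for rho_obj: rho_obj = 0.70098·1025 = 718.5 kg/m³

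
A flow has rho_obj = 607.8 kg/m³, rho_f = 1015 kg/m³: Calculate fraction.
Formula: f_{sub} = \frac{\rho_{obj}}{\rho_f}
fraction = 607.8/1015 = 0.5988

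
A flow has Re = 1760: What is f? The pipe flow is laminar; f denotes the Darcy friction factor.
Formula: f = \frac{64}{Re}
f = 64/1760 = 0.03636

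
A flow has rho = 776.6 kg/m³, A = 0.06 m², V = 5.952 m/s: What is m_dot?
Formula: \dot{m} = \rho A V
m_dot = 776.6·0.06·5.952 = 277.3 kg/s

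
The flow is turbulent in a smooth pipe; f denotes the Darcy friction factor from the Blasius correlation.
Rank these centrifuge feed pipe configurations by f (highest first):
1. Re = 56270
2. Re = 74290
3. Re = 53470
Case 1: f = 0.02052
Case 2: f = 0.01914
Case 3: f = 0.02078
Ranking (highest first): 3, 1, 2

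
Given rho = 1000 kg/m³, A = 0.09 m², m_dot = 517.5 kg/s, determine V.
Formula: \dot{m} = \rho A V
Substituting knowns: 517.5 = 1000·0.09·V
Solving for V: V = 517.5/(1000·0.09) = 5.75 m/s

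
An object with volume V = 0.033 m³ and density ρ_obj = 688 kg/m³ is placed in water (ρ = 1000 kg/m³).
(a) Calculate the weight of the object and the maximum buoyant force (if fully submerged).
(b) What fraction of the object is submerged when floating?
(a) W=rho_obj*g*V=688*9.81*0.033=222.7 N; F_B(max)=rho*g*V=1000*9.81*0.033=323.7 N
(b) Floating fraction=rho_obj/rho=688/1000=0.688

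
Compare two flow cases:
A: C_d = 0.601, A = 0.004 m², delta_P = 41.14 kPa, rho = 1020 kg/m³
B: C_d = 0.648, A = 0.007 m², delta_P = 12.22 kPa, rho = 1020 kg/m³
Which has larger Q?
Q(A) = 21.59 L/s, Q(B) = 22.2 L/s. Answer: B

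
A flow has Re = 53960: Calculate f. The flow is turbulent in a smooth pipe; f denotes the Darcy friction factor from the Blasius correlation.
Formula: f = \frac{0.316}{Re^{0.25}}
f = 0.316/53960^0.25 = 0.02073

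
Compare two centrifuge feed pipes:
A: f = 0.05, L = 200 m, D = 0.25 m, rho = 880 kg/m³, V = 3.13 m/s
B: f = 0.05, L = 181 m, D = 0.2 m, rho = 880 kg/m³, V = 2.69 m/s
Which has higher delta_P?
delta_P(A) = 172.4 kPa, delta_P(B) = 144.1 kPa. Answer: A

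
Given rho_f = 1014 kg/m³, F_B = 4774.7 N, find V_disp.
Formula: F_B = \rho_f g V_{disp}
Substituting knowns: 4774.7 = 1014·9.81·V_disp
Solving for V_disp: V_disp = 4774.7/(1014·9.81) = 0.48 m³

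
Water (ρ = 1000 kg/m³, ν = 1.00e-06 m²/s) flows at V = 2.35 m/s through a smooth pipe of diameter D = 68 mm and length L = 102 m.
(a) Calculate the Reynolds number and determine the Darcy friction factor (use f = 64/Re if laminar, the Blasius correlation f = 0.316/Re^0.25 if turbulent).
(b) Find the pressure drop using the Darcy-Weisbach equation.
(a) Re = V·D/ν = 2.35·0.068/1.00e-06 = 159800 → turbulent (Re > 4000); f = 0.316/Re^0.25 = 0.316/159800^0.25 = 0.015805 (Blasius is strictly valid for Re ≲ 1e5; used here as the smooth-pipe estimate the problem specifies)
(b) Darcy-Weisbach: ΔP = f·(L/D)·½ρV²/1000 = 0.015805·(102/0.068)·½·1000·2.35²/1000 = 65.46 kPa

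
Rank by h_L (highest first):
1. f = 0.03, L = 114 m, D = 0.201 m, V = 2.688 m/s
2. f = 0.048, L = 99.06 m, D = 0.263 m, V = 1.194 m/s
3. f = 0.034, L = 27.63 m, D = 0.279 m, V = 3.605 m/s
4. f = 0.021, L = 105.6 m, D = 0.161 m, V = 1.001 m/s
Case 1: h_L = 6.266 m
Case 2: h_L = 1.314 m
Case 3: h_L = 2.23 m
Case 4: h_L = 0.7034 m
Ranking (highest first): 1, 3, 2, 4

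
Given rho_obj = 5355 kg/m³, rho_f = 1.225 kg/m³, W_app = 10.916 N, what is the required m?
Formula: W_{app} = mg\left(1 - \frac{\rho_f}{\rho_{obj}}\right)
Substituting knowns: 10.916 = m·9.81·(1 − 1.225/5355)
Solving for m: m = 10.916/(9.81·(1 − 1.225/5355)) = 1.113 kg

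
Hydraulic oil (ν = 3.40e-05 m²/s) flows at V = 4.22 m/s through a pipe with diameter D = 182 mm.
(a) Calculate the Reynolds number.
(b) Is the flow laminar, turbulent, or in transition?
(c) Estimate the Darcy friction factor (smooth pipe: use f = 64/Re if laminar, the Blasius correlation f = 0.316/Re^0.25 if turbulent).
(a) Re = V·D/ν = 4.22·0.182/3.40e-05 = 22589
(b) Flow regime: turbulent (Re > 4000)
(c) Friction factor: f = 0.316/Re^0.25 = 0.316/22589^0.25 = 0.02578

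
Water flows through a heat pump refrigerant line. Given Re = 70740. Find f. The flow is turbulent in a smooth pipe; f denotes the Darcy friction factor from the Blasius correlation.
Formula: f = \frac{0.316}{Re^{0.25}}
f = 0.316/70740^0.25 = 0.01938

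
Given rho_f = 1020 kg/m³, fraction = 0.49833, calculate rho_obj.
Formula: f_{sub} = \frac{\rho_{obj}}{\rho_f}
Substituting knowns: 0.49833 = rho_obj/1020
Solving for rho_obj: rho_obj = 0.49833·1020 = 508.3 kg/m³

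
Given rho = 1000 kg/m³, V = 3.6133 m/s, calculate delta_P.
Formula: V = \sqrt{\frac{2 \Delta P}{\rho}}
Substituting knowns: 3.6133 = √(2·(delta_P·1000)/1000)
Solving for delta_P: delta_P = 3.6133²·1000/2/1000 = 6.528 kPa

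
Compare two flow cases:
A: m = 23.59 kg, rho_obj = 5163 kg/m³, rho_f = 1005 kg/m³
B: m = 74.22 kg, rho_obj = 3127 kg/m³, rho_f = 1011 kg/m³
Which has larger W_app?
W_app(A) = 186.4 N, W_app(B) = 492.7 N. Answer: B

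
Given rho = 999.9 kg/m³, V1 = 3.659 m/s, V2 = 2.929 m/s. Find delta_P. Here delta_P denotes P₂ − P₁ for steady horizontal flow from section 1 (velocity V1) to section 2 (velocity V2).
Formula: \Delta P = \frac{1}{2} \rho (V_1^2 - V_2^2)
delta_P = 0.5·999.9·(3.659² − 2.929²)/1000 = 2.404 kPa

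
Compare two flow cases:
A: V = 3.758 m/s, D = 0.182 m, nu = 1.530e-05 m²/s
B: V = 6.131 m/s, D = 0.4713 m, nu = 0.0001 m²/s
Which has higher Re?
Re(A) = 44703, Re(B) = 28895. Answer: A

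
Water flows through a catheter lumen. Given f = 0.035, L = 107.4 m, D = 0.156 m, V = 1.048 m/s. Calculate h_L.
Formula: h_L = f \frac{L}{D} \frac{V^2}{2g}
h_L = 0.035·(107.4/0.156)·1.048²/(2·9.81) = 1.349 m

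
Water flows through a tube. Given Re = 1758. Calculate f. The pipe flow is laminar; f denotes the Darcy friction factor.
Formula: f = \frac{64}{Re}
f = 64/1758 = 0.03641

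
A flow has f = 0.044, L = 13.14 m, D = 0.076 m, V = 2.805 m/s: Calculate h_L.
Formula: h_L = f \frac{L}{D} \frac{V^2}{2g}
h_L = 0.044·(13.14/0.076)·2.805²/(2·9.81) = 3.051 m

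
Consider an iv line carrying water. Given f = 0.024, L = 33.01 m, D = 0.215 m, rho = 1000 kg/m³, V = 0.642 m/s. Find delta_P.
Formula: \Delta P = f \frac{L}{D} \frac{\rho V^2}{2}
delta_P = 0.024·(33.01/0.215)·0.5·1000·0.642²/1000 = 0.7594 kPa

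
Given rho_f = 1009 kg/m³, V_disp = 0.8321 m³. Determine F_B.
Formula: F_B = \rho_f g V_{disp}
F_B = 1009·9.81·0.8321 = 8236 N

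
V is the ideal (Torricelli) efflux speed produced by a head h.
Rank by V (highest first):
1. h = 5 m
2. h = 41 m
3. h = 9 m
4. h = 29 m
Case 1: V = 9.905 m/s
Case 2: V = 28.36 m/s
Case 3: V = 13.29 m/s
Case 4: V = 23.85 m/s
Ranking (highest first): 2, 4, 3, 1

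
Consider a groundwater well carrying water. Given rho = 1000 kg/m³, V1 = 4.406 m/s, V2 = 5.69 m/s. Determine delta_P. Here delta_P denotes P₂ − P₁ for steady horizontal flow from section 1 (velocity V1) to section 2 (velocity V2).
Formula: \Delta P = \frac{1}{2} \rho (V_1^2 - V_2^2)
delta_P = 0.5·1000·(4.406² − 5.69²)/1000 = -6.482 kPa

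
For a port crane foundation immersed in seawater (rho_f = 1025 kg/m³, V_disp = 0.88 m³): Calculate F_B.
Formula: F_B = \rho_f g V_{disp}
F_B = 1025·9.81·0.88 = 8849 N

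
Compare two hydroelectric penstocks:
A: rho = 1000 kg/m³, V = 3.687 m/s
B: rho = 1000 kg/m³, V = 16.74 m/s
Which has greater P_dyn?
P_dyn(A) = 6.797 kPa, P_dyn(B) = 140.1 kPa. Answer: B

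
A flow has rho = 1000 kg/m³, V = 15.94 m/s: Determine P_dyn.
Formula: P_{dyn} = \frac{1}{2} \rho V^2
P_dyn = 0.5·1000·15.94²/1000 = 127 kPa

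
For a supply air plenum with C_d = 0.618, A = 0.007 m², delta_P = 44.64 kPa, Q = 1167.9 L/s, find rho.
Formula: Q = C_d A \sqrt{\frac{2 \Delta P}{\rho}}
Substituting knowns: 1167.9 = 0.618·0.007·√(2·(44.64·1000)/rho)·1000
Solving for rho: rho = 2·(44.64·1000)/((1167.9/1000)/(0.618·0.007))² = 1.225 kg/m³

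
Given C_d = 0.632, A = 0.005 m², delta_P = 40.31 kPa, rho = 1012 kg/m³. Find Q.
Formula: Q = C_d A \sqrt{\frac{2 \Delta P}{\rho}}
Q = 0.632·0.005·√(2·(40.31·1000)/1012)·1000 = 28.2 L/s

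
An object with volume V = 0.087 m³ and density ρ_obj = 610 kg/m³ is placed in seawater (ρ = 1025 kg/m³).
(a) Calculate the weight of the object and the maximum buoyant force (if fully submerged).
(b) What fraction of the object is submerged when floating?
(a) W=rho_obj*g*V=610*9.81*0.087=520.6 N; F_B(max)=rho*g*V=1025*9.81*0.087=874.8 N
(b) Floating fraction=rho_obj/rho=610/1025=0.595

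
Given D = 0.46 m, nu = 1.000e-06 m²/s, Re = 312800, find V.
Formula: Re = \frac{V D}{\nu}
Substituting knowns: 312800 = V·0.46/1.000e-06
Solving for V: V = 312800·1.000e-06/0.46 = 0.68 m/s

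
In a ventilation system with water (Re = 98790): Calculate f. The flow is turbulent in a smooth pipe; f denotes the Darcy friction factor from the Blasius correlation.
Formula: f = \frac{0.316}{Re^{0.25}}
f = 0.316/98790^0.25 = 0.01782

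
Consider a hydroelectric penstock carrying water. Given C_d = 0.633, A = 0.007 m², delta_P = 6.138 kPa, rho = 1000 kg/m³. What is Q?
Formula: Q = C_d A \sqrt{\frac{2 \Delta P}{\rho}}
Q = 0.633·0.007·√(2·(6.138·1000)/1000)·1000 = 15.52 L/s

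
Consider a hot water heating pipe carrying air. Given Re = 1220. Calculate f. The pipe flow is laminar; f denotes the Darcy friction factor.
Formula: f = \frac{64}{Re}
f = 64/1220 = 0.05246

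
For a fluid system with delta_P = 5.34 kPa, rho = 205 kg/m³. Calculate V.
Formula: V = \sqrt{\frac{2 \Delta P}{\rho}}
V = √(2·(5.34·1000)/205) = 7.218 m/s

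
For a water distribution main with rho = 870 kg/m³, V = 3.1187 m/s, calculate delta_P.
Formula: V = \sqrt{\frac{2 \Delta P}{\rho}}
Substituting knowns: 3.1187 = √(2·(delta_P·1000)/870)
Solving for delta_P: delta_P = 3.1187²·870/2/1000 = 4.231 kPa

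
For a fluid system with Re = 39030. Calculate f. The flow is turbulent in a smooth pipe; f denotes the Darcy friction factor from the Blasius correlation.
Formula: f = \frac{0.316}{Re^{0.25}}
f = 0.316/39030^0.25 = 0.02248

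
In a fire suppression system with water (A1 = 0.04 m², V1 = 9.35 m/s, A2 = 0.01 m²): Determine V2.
Formula: V_2 = \frac{A_1 V_1}{A_2}
V2 = 0.04·9.35/0.01 = 37.4 m/s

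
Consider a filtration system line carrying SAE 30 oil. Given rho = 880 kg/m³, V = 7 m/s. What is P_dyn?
Formula: P_{dyn} = \frac{1}{2} \rho V^2
P_dyn = 0.5·880·7²/1000 = 21.56 kPa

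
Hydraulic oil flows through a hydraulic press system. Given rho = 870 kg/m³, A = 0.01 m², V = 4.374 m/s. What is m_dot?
Formula: \dot{m} = \rho A V
m_dot = 870·0.01·4.374 = 38.05 kg/s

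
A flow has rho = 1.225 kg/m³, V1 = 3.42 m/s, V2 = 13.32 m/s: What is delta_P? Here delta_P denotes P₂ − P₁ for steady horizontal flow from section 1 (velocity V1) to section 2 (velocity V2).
Formula: \Delta P = \frac{1}{2} \rho (V_1^2 - V_2^2)
delta_P = 0.5·1.225·(3.42² − 13.32²)/1000 = -0.1015 kPa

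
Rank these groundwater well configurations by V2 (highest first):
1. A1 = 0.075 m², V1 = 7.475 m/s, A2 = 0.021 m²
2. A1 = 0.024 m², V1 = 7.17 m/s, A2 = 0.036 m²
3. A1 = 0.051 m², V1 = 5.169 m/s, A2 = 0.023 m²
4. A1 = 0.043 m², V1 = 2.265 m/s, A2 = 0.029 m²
Case 1: V2 = 26.7 m/s
Case 2: V2 = 4.78 m/s
Case 3: V2 = 11.46 m/s
Case 4: V2 = 3.358 m/s
Ranking (highest first): 1, 3, 2, 4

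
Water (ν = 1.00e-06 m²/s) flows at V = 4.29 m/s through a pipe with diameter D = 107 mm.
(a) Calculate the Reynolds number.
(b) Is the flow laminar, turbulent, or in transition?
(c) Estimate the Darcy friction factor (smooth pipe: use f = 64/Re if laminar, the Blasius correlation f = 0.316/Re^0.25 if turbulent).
(a) Re = V·D/ν = 4.29·0.107/1.00e-06 = 459030
(b) Flow regime: turbulent (Re > 4000)
(c) Friction factor: f = 0.316/Re^0.25 = 0.316/459030^0.25 = 0.01214 (Blasius is strictly valid for Re ≲ 1e5; used here as the smooth-pipe estimate the problem specifies)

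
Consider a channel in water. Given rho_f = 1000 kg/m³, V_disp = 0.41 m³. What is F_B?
Formula: F_B = \rho_f g V_{disp}
F_B = 1000·9.81·0.41 = 4022 N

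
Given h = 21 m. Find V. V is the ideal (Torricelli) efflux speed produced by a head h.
Formula: V = \sqrt{2 g h}
V = √(2·9.81·21) = 20.3 m/s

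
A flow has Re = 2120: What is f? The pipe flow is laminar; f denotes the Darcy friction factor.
Formula: f = \frac{64}{Re}
f = 64/2120 = 0.03019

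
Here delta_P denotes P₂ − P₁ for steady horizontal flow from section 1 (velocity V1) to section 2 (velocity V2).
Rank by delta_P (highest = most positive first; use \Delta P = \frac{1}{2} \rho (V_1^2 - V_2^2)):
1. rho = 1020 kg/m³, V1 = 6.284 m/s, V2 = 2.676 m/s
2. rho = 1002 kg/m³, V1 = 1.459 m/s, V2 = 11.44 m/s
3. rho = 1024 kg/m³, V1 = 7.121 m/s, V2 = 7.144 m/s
Case 1: delta_P = 16.49 kPa
Case 2: delta_P = -64.5 kPa
Case 3: delta_P = -0.168 kPa
Ranking (highest first): 1, 3, 2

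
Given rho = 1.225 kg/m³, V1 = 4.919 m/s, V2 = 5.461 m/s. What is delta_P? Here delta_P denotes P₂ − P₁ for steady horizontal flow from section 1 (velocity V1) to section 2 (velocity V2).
Formula: \Delta P = \frac{1}{2} \rho (V_1^2 - V_2^2)
delta_P = 0.5·1.225·(4.919² − 5.461²)/1000 = -0.003446 kPa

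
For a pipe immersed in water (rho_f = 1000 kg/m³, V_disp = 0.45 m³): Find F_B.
Formula: F_B = \rho_f g V_{disp}
F_B = 1000·9.81·0.45 = 4414 N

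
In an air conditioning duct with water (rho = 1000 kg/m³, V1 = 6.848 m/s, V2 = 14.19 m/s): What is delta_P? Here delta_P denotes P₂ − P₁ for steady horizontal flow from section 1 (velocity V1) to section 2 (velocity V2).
Formula: \Delta P = \frac{1}{2} \rho (V_1^2 - V_2^2)
delta_P = 0.5·1000·(6.848² − 14.19²)/1000 = -77.23 kPa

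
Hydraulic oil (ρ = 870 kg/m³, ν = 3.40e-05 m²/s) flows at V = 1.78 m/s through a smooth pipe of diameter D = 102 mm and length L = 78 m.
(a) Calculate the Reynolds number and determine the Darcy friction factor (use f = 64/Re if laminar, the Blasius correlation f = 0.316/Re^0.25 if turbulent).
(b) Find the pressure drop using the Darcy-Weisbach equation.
(a) Re = V·D/ν = 1.78·0.102/3.40e-05 = 5340 → turbulent (Re > 4000); f = 0.316/Re^0.25 = 0.316/5340^0.25 = 0.036966
(b) Darcy-Weisbach: ΔP = f·(L/D)·½ρV²/1000 = 0.036966·(78/0.102)·½·870·1.78²/1000 = 38.96 kPa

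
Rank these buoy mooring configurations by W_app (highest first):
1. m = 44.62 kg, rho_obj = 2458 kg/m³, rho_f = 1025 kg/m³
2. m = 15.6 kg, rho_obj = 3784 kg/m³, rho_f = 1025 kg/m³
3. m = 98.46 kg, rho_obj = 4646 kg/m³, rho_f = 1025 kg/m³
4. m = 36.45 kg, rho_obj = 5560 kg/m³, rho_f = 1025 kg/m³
Case 1: W_app = 255.2 N
Case 2: W_app = 111.6 N
Case 3: W_app = 752.8 N
Case 4: W_app = 291.7 N
Ranking (highest first): 3, 4, 1, 2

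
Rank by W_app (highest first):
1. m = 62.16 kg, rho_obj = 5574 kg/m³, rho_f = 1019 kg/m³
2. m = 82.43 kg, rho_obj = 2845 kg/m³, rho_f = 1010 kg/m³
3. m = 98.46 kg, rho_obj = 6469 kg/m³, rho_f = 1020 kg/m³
Case 1: W_app = 498.3 N
Case 2: W_app = 521.6 N
Case 3: W_app = 813.6 N
Ranking (highest first): 3, 2, 1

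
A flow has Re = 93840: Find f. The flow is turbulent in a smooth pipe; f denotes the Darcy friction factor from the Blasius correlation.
Formula: f = \frac{0.316}{Re^{0.25}}
f = 0.316/93840^0.25 = 0.01805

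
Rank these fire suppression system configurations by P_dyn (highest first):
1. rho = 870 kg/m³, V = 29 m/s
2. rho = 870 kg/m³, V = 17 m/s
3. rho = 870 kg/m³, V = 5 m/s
Case 1: P_dyn = 365.8 kPa
Case 2: P_dyn = 125.7 kPa
Case 3: P_dyn = 10.88 kPa
Ranking (highest first): 1, 2, 3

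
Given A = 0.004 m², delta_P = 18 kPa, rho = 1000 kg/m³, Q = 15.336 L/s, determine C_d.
Formula: Q = C_d A \sqrt{\frac{2 \Delta P}{\rho}}
Substituting knowns: 15.336 = C_d·0.004·√(2·(18·1000)/1000)·1000
Solving for C_d: C_d = (15.336/1000)/(0.004·√(2·(18·1000)/1000)) = 0.639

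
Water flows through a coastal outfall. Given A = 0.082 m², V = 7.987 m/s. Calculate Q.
Formula: Q = A V
Q = 0.082·7.987·1000 = 654.9 L/s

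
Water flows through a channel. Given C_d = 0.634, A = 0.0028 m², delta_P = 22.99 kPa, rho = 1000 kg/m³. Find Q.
Formula: Q = C_d A \sqrt{\frac{2 \Delta P}{\rho}}
Q = 0.634·0.0028·√(2·(22.99·1000)/1000)·1000 = 12.04 L/s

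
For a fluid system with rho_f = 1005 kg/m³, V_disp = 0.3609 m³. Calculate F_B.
Formula: F_B = \rho_f g V_{disp}
F_B = 1005·9.81·0.3609 = 3558 N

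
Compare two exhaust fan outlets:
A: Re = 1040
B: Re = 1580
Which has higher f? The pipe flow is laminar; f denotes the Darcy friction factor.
f(A) = 0.06154, f(B) = 0.04051. Answer: A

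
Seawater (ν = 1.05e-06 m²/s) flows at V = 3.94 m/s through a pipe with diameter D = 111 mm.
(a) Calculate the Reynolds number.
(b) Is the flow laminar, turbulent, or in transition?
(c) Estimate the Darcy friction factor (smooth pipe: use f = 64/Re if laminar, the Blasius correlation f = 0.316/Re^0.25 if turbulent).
(a) Re = V·D/ν = 3.94·0.111/1.05e-06 = 416510
(b) Flow regime: turbulent (Re > 4000)
(c) Friction factor: f = 0.316/Re^0.25 = 0.316/416510^0.25 = 0.01244 (Blasius is strictly valid for Re ≲ 1e5; used here as the smooth-pipe estimate the problem specifies)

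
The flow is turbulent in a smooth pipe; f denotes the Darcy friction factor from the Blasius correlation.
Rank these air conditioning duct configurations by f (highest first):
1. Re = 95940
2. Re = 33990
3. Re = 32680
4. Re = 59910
Case 1: f = 0.01796
Case 2: f = 0.02327
Case 3: f = 0.0235
Case 4: f = 0.0202
Ranking (highest first): 3, 2, 4, 1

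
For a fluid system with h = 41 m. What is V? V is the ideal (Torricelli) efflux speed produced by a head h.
Formula: V = \sqrt{2 g h}
V = √(2·9.81·41) = 28.36 m/s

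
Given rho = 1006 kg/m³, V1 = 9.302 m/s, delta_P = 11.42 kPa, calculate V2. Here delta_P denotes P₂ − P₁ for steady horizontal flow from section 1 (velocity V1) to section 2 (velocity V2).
Formula: \Delta P = \frac{1}{2} \rho (V_1^2 - V_2^2)
Substituting knowns: 11.42 = 0.5·1006·(9.302² − V2²)/1000
Solving for V2: V2 = √(9.302² − 2·(11.42·1000)/1006) = 7.989 m/s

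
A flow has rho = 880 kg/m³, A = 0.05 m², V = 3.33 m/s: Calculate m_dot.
Formula: \dot{m} = \rho A V
m_dot = 880·0.05·3.33 = 146.5 kg/s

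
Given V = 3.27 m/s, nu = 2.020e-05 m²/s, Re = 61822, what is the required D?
Formula: Re = \frac{V D}{\nu}
Substituting knowns: 61822 = 3.27·D/2.020e-05
Solving for D: D = 61822·2.020e-05/3.27 = 0.3819 m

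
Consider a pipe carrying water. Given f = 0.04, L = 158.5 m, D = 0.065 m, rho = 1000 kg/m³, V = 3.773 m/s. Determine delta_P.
Formula: \Delta P = f \frac{L}{D} \frac{\rho V^2}{2}
delta_P = 0.04·(158.5/0.065)·0.5·1000·3.773²/1000 = 694.3 kPa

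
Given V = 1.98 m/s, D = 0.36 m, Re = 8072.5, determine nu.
Formula: Re = \frac{V D}{\nu}
Substituting knowns: 8072.5 = 1.98·0.36/nu
Solving for nu: nu = 1.98·0.36/8072.5 = 8.830e-05 m²/s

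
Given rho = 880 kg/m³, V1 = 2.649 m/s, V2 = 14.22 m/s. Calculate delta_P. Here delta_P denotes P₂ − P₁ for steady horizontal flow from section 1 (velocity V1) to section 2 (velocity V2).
Formula: \Delta P = \frac{1}{2} \rho (V_1^2 - V_2^2)
delta_P = 0.5·880·(2.649² − 14.22²)/1000 = -85.88 kPa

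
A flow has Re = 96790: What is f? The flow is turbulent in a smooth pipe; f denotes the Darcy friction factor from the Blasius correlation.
Formula: f = \frac{0.316}{Re^{0.25}}
f = 0.316/96790^0.25 = 0.01792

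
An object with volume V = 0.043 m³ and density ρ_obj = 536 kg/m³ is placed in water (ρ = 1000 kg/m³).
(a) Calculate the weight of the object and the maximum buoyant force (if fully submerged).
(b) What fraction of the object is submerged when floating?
(a) W=rho_obj*g*V=536*9.81*0.043=226.1 N; F_B(max)=rho*g*V=1000*9.81*0.043=421.8 N
(b) Floating fraction=rho_obj/rho=536/1000=0.536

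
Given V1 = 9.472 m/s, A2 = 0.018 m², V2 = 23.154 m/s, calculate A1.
Formula: V_2 = \frac{A_1 V_1}{A_2}
Substituting knowns: 23.154 = A1·9.472/0.018
Solving for A1: A1 = 23.154·0.018/9.472 = 0.044 m²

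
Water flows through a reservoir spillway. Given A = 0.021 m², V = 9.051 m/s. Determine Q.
Formula: Q = A V
Q = 0.021·9.051·1000 = 190.1 L/s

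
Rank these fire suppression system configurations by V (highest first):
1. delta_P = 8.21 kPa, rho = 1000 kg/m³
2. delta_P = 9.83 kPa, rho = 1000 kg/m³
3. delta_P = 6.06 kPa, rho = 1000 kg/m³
Case 1: V = 4.052 m/s
Case 2: V = 4.434 m/s
Case 3: V = 3.481 m/s
Ranking (highest first): 2, 1, 3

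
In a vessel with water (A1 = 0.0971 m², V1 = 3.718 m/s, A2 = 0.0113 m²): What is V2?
Formula: V_2 = \frac{A_1 V_1}{A_2}
V2 = 0.0971·3.718/0.0113 = 31.95 m/s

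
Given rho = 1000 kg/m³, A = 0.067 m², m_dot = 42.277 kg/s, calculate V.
Formula: \dot{m} = \rho A V
Substituting knowns: 42.277 = 1000·0.067·V
Solving for V: V = 42.277/(1000·0.067) = 0.631 m/s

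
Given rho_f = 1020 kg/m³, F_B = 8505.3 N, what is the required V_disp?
Formula: F_B = \rho_f g V_{disp}
Substituting knowns: 8505.3 = 1020·9.81·V_disp
Solving for V_disp: V_disp = 8505.3/(1020·9.81) = 0.85 m³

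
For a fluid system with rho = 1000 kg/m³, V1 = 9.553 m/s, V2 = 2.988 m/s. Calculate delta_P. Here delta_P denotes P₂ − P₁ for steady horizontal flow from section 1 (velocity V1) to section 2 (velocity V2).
Formula: \Delta P = \frac{1}{2} \rho (V_1^2 - V_2^2)
delta_P = 0.5·1000·(9.553² − 2.988²)/1000 = 41.17 kPa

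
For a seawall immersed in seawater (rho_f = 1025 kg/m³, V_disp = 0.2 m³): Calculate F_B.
Formula: F_B = \rho_f g V_{disp}
F_B = 1025·9.81·0.2 = 2011 N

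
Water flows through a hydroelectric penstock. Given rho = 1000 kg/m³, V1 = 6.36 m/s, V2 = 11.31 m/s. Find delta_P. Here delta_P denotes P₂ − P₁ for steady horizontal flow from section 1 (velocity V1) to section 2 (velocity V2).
Formula: \Delta P = \frac{1}{2} \rho (V_1^2 - V_2^2)
delta_P = 0.5·1000·(6.36² − 11.31²)/1000 = -43.73 kPa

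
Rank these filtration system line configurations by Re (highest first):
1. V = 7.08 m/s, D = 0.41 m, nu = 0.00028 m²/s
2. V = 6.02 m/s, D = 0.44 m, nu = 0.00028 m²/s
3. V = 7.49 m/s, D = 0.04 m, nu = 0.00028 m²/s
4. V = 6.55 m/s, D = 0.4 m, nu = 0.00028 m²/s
Case 1: Re = 10367
Case 2: Re = 9460
Case 3: Re = 1070
Case 4: Re = 9357
Ranking (highest first): 1, 2, 4, 3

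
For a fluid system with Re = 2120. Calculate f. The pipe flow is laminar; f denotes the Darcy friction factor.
Formula: f = \frac{64}{Re}
f = 64/2120 = 0.03019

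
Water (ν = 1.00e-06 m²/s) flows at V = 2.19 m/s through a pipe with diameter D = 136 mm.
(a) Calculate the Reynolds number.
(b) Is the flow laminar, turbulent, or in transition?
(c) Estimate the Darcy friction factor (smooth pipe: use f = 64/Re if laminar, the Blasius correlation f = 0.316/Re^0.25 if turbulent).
(a) Re = V·D/ν = 2.19·0.136/1.00e-06 = 297840
(b) Flow regime: turbulent (Re > 4000)
(c) Friction factor: f = 0.316/Re^0.25 = 0.316/297840^0.25 = 0.01353 (Blasius is strictly valid for Re ≲ 1e5; used here as the smooth-pipe estimate the problem specifies)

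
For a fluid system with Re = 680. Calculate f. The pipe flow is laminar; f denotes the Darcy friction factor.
Formula: f = \frac{64}{Re}
f = 64/680 = 0.09412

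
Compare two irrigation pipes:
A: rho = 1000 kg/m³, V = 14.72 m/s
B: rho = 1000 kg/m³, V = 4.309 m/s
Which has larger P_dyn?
P_dyn(A) = 108.3 kPa, P_dyn(B) = 9.284 kPa. Answer: A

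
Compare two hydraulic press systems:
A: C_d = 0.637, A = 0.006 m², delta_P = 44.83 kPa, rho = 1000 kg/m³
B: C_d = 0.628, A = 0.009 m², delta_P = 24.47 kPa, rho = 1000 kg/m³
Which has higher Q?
Q(A) = 36.19 L/s, Q(B) = 39.54 L/s. Answer: B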